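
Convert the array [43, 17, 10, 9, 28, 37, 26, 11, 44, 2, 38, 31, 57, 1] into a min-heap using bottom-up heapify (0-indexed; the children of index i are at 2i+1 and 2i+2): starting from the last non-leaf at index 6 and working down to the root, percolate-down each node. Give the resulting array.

sift down from index 6:
  26 vs only child 1 at index 13, swap → [43, 17, 10, 9, 28, 37, 1, 11, 44, 2, 38, 31, 57, 26]
sift down from index 5:
  37 vs smaller child 31 at index 11, swap → [43, 17, 10, 9, 28, 31, 1, 11, 44, 2, 38, 37, 57, 26]
sift down from index 4:
  28 vs smaller child 2 at index 9, swap → [43, 17, 10, 9, 2, 31, 1, 11, 44, 28, 38, 37, 57, 26]
sift down from index 3: already satisfies heap property
sift down from index 2:
  10 vs smaller child 1 at index 6, swap → [43, 17, 1, 9, 2, 31, 10, 11, 44, 28, 38, 37, 57, 26]
sift down from index 1:
  17 vs smaller child 2 at index 4, swap → [43, 2, 1, 9, 17, 31, 10, 11, 44, 28, 38, 37, 57, 26]
sift down from index 0:
  43 vs smaller child 1 at index 2, swap → [1, 2, 43, 9, 17, 31, 10, 11, 44, 28, 38, 37, 57, 26]
  43 vs smaller child 10 at index 6, swap → [1, 2, 10, 9, 17, 31, 43, 11, 44, 28, 38, 37, 57, 26]
  43 vs only child 26 at index 13, swap → [1, 2, 10, 9, 17, 31, 26, 11, 44, 28, 38, 37, 57, 43]

[1, 2, 10, 9, 17, 31, 26, 11, 44, 28, 38, 37, 57, 43]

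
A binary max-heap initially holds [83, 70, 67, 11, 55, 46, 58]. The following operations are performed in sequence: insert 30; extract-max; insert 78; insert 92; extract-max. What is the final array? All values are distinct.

insert 30:
  append 30 at index 7 → [83, 70, 67, 11, 55, 46, 58, 30]
  30 > parent 11 at index 3, swap → [83, 70, 67, 30, 55, 46, 58, 11]
extract-max → returns 83:
  remove root 83; move last element 11 to root → [11, 70, 67, 30, 55, 46, 58]
  11 vs larger child 70 at index 1, swap → [70, 11, 67, 30, 55, 46, 58]
  11 vs larger child 55 at index 4, swap → [70, 55, 67, 30, 11, 46, 58]
insert 78:
  append 78 at index 7 → [70, 55, 67, 30, 11, 46, 58, 78]
  78 > parent 30 at index 3, swap → [70, 55, 67, 78, 11, 46, 58, 30]
  78 > parent 55 at index 1, swap → [70, 78, 67, 55, 11, 46, 58, 30]
  78 > parent 70 at index 0, swap → [78, 70, 67, 55, 11, 46, 58, 30]
insert 92:
  append 92 at index 8 → [78, 70, 67, 55, 11, 46, 58, 30, 92]
  92 > parent 55 at index 3, swap → [78, 70, 67, 92, 11, 46, 58, 30, 55]
  92 > parent 70 at index 1, swap → [78, 92, 67, 70, 11, 46, 58, 30, 55]
  92 > parent 78 at index 0, swap → [92, 78, 67, 70, 11, 46, 58, 30, 55]
extract-max → returns 92:
  remove root 92; move last element 55 to root → [55, 78, 67, 70, 11, 46, 58, 30]
  55 vs larger child 78 at index 1, swap → [78, 55, 67, 70, 11, 46, 58, 30]
  55 vs larger child 70 at index 3, swap → [78, 70, 67, 55, 11, 46, 58, 30]

[78, 70, 67, 55, 11, 46, 58, 30]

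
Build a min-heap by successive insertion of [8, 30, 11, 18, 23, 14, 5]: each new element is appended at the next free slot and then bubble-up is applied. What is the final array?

Insert 8:
  append 8 at index 0 → [8] (no swap needed)
Insert 30:
  append 30 at index 1 → [8, 30] (no swap needed)
Insert 11:
  append 11 at index 2 → [8, 30, 11] (no swap needed)
Insert 18:
  append 18 at index 3 → [8, 30, 11, 18]
  18 < parent 30 at index 1, swap → [8, 18, 11, 30]
Insert 23:
  append 23 at index 4 → [8, 18, 11, 30, 23] (no swap needed)
Insert 14:
  append 14 at index 5 → [8, 18, 11, 30, 23, 14] (no swap needed)
Insert 5:
  append 5 at index 6 → [8, 18, 11, 30, 23, 14, 5]
  5 < parent 11 at index 2, swap → [8, 18, 5, 30, 23, 14, 11]
  5 < parent 8 at index 0, swap → [5, 18, 8, 30, 23, 14, 11]

[5, 18, 8, 30, 23, 14, 11]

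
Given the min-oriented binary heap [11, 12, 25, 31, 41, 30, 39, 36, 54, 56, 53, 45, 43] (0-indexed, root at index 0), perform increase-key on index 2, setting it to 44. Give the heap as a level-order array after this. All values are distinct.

set index 2 from 25 to 44 → [11, 12, 44, 31, 41, 30, 39, 36, 54, 56, 53, 45, 43]
44 vs smaller child 30 at index 5, swap → [11, 12, 30, 31, 41, 44, 39, 36, 54, 56, 53, 45, 43]
44 vs smaller child 43 at index 12, swap → [11, 12, 30, 31, 41, 43, 39, 36, 54, 56, 53, 45, 44]

[11, 12, 30, 31, 41, 43, 39, 36, 54, 56, 53, 45, 44]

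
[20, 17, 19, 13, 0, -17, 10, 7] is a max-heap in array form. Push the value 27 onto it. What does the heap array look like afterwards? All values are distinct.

[27, 20, 19, 17, 0, -17, 10, 7, 13]

append 27 at index 8 → [20, 17, 19, 13, 0, -17, 10, 7, 27]
27 > parent 13 at index 3, swap → [20, 17, 19, 27, 0, -17, 10, 7, 13]
27 > parent 17 at index 1, swap → [20, 27, 19, 17, 0, -17, 10, 7, 13]
27 > parent 20 at index 0, swap → [27, 20, 19, 17, 0, -17, 10, 7, 13]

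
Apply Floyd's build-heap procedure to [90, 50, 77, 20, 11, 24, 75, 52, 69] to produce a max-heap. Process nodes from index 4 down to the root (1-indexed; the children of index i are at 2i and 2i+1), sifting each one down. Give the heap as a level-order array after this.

sift down from index 4:
  20 vs larger child 69 at index 9, swap → [90, 50, 77, 69, 11, 24, 75, 52, 20]
sift down from index 3: already satisfies heap property
sift down from index 2:
  50 vs larger child 69 at index 4, swap → [90, 69, 77, 50, 11, 24, 75, 52, 20]
  50 vs larger child 52 at index 8, swap → [90, 69, 77, 52, 11, 24, 75, 50, 20]
sift down from index 1: already satisfies heap property

[90, 69, 77, 52, 11, 24, 75, 50, 20]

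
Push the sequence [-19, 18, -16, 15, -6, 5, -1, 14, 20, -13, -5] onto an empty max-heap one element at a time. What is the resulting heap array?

Insert -19:
  append -19 at index 0 → [-19] (no swap needed)
Insert 18:
  append 18 at index 1 → [-19, 18]
  18 > parent -19 at index 0, swap → [18, -19]
Insert -16:
  append -16 at index 2 → [18, -19, -16] (no swap needed)
Insert 15:
  append 15 at index 3 → [18, -19, -16, 15]
  15 > parent -19 at index 1, swap → [18, 15, -16, -19]
Insert -6:
  append -6 at index 4 → [18, 15, -16, -19, -6] (no swap needed)
Insert 5:
  append 5 at index 5 → [18, 15, -16, -19, -6, 5]
  5 > parent -16 at index 2, swap → [18, 15, 5, -19, -6, -16]
Insert -1:
  append -1 at index 6 → [18, 15, 5, -19, -6, -16, -1] (no swap needed)
Insert 14:
  append 14 at index 7 → [18, 15, 5, -19, -6, -16, -1, 14]
  14 > parent -19 at index 3, swap → [18, 15, 5, 14, -6, -16, -1, -19]
Insert 20:
  append 20 at index 8 → [18, 15, 5, 14, -6, -16, -1, -19, 20]
  20 > parent 14 at index 3, swap → [18, 15, 5, 20, -6, -16, -1, -19, 14]
  20 > parent 15 at index 1, swap → [18, 20, 5, 15, -6, -16, -1, -19, 14]
  20 > parent 18 at index 0, swap → [20, 18, 5, 15, -6, -16, -1, -19, 14]
Insert -13:
  append -13 at index 9 → [20, 18, 5, 15, -6, -16, -1, -19, 14, -13] (no swap needed)
Insert -5:
  append -5 at index 10 → [20, 18, 5, 15, -6, -16, -1, -19, 14, -13, -5]
  -5 > parent -6 at index 4, swap → [20, 18, 5, 15, -5, -16, -1, -19, 14, -13, -6]

[20, 18, 5, 15, -5, -16, -1, -19, 14, -13, -6]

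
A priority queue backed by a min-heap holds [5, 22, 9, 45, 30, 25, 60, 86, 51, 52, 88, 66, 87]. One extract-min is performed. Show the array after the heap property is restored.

remove root 5; move last element 87 to root → [87, 22, 9, 45, 30, 25, 60, 86, 51, 52, 88, 66]
87 vs smaller child 9 at index 2, swap → [9, 22, 87, 45, 30, 25, 60, 86, 51, 52, 88, 66]
87 vs smaller child 25 at index 5, swap → [9, 22, 25, 45, 30, 87, 60, 86, 51, 52, 88, 66]
87 vs only child 66 at index 11, swap → [9, 22, 25, 45, 30, 66, 60, 86, 51, 52, 88, 87]

[9, 22, 25, 45, 30, 66, 60, 86, 51, 52, 88, 87]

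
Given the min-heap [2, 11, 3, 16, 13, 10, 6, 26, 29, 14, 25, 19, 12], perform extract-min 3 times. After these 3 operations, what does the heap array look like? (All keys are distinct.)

extract-min #1 returns 2:
  remove root 2; move last element 12 to root → [12, 11, 3, 16, 13, 10, 6, 26, 29, 14, 25, 19]
  12 vs smaller child 3 at index 2, swap → [3, 11, 12, 16, 13, 10, 6, 26, 29, 14, 25, 19]
  12 vs smaller child 6 at index 6, swap → [3, 11, 6, 16, 13, 10, 12, 26, 29, 14, 25, 19]
extract-min #2 returns 3:
  remove root 3; move last element 19 to root → [19, 11, 6, 16, 13, 10, 12, 26, 29, 14, 25]
  19 vs smaller child 6 at index 2, swap → [6, 11, 19, 16, 13, 10, 12, 26, 29, 14, 25]
  19 vs smaller child 10 at index 5, swap → [6, 11, 10, 16, 13, 19, 12, 26, 29, 14, 25]
extract-min #3 returns 6:
  remove root 6; move last element 25 to root → [25, 11, 10, 16, 13, 19, 12, 26, 29, 14]
  25 vs smaller child 10 at index 2, swap → [10, 11, 25, 16, 13, 19, 12, 26, 29, 14]
  25 vs smaller child 12 at index 6, swap → [10, 11, 12, 16, 13, 19, 25, 26, 29, 14]

[10, 11, 12, 16, 13, 19, 25, 26, 29, 14]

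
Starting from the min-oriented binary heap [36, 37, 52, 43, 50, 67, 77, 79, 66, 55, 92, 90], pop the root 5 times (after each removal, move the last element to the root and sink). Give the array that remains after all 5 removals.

[55, 66, 67, 79, 92, 90, 77]

extract-min #1 returns 36:
  remove root 36; move last element 90 to root → [90, 37, 52, 43, 50, 67, 77, 79, 66, 55, 92]
  90 vs smaller child 37 at index 1, swap → [37, 90, 52, 43, 50, 67, 77, 79, 66, 55, 92]
  90 vs smaller child 43 at index 3, swap → [37, 43, 52, 90, 50, 67, 77, 79, 66, 55, 92]
  90 vs smaller child 66 at index 8, swap → [37, 43, 52, 66, 50, 67, 77, 79, 90, 55, 92]
extract-min #2 returns 37:
  remove root 37; move last element 92 to root → [92, 43, 52, 66, 50, 67, 77, 79, 90, 55]
  92 vs smaller child 43 at index 1, swap → [43, 92, 52, 66, 50, 67, 77, 79, 90, 55]
  92 vs smaller child 50 at index 4, swap → [43, 50, 52, 66, 92, 67, 77, 79, 90, 55]
  92 vs only child 55 at index 9, swap → [43, 50, 52, 66, 55, 67, 77, 79, 90, 92]
extract-min #3 returns 43:
  remove root 43; move last element 92 to root → [92, 50, 52, 66, 55, 67, 77, 79, 90]
  92 vs smaller child 50 at index 1, swap → [50, 92, 52, 66, 55, 67, 77, 79, 90]
  92 vs smaller child 55 at index 4, swap → [50, 55, 52, 66, 92, 67, 77, 79, 90]
extract-min #4 returns 50:
  remove root 50; move last element 90 to root → [90, 55, 52, 66, 92, 67, 77, 79]
  90 vs smaller child 52 at index 2, swap → [52, 55, 90, 66, 92, 67, 77, 79]
  90 vs smaller child 67 at index 5, swap → [52, 55, 67, 66, 92, 90, 77, 79]
extract-min #5 returns 52:
  remove root 52; move last element 79 to root → [79, 55, 67, 66, 92, 90, 77]
  79 vs smaller child 55 at index 1, swap → [55, 79, 67, 66, 92, 90, 77]
  79 vs smaller child 66 at index 3, swap → [55, 66, 67, 79, 92, 90, 77]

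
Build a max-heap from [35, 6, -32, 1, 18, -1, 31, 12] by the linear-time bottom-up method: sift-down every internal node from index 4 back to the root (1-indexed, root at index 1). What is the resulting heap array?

sift down from index 4:
  1 vs only child 12 at index 8, swap → [35, 6, -32, 12, 18, -1, 31, 1]
sift down from index 3:
  -32 vs larger child 31 at index 7, swap → [35, 6, 31, 12, 18, -1, -32, 1]
sift down from index 2:
  6 vs larger child 18 at index 5, swap → [35, 18, 31, 12, 6, -1, -32, 1]
sift down from index 1: already satisfies heap property

[35, 18, 31, 12, 6, -1, -32, 1]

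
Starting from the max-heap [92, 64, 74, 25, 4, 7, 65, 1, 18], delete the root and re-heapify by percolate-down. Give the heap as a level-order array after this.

remove root 92; move last element 18 to root → [18, 64, 74, 25, 4, 7, 65, 1]
18 vs larger child 74 at index 2, swap → [74, 64, 18, 25, 4, 7, 65, 1]
18 vs larger child 65 at index 6, swap → [74, 64, 65, 25, 4, 7, 18, 1]

[74, 64, 65, 25, 4, 7, 18, 1]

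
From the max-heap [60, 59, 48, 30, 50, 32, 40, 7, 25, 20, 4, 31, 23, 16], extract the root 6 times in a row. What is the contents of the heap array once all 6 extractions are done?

[31, 30, 23, 25, 20, 4, 16, 7]

extract-max #1 returns 60:
  remove root 60; move last element 16 to root → [16, 59, 48, 30, 50, 32, 40, 7, 25, 20, 4, 31, 23]
  16 vs larger child 59 at index 1, swap → [59, 16, 48, 30, 50, 32, 40, 7, 25, 20, 4, 31, 23]
  16 vs larger child 50 at index 4, swap → [59, 50, 48, 30, 16, 32, 40, 7, 25, 20, 4, 31, 23]
  16 vs larger child 20 at index 9, swap → [59, 50, 48, 30, 20, 32, 40, 7, 25, 16, 4, 31, 23]
extract-max #2 returns 59:
  remove root 59; move last element 23 to root → [23, 50, 48, 30, 20, 32, 40, 7, 25, 16, 4, 31]
  23 vs larger child 50 at index 1, swap → [50, 23, 48, 30, 20, 32, 40, 7, 25, 16, 4, 31]
  23 vs larger child 30 at index 3, swap → [50, 30, 48, 23, 20, 32, 40, 7, 25, 16, 4, 31]
  23 vs larger child 25 at index 8, swap → [50, 30, 48, 25, 20, 32, 40, 7, 23, 16, 4, 31]
extract-max #3 returns 50:
  remove root 50; move last element 31 to root → [31, 30, 48, 25, 20, 32, 40, 7, 23, 16, 4]
  31 vs larger child 48 at index 2, swap → [48, 30, 31, 25, 20, 32, 40, 7, 23, 16, 4]
  31 vs larger child 40 at index 6, swap → [48, 30, 40, 25, 20, 32, 31, 7, 23, 16, 4]
extract-max #4 returns 48:
  remove root 48; move last element 4 to root → [4, 30, 40, 25, 20, 32, 31, 7, 23, 16]
  4 vs larger child 40 at index 2, swap → [40, 30, 4, 25, 20, 32, 31, 7, 23, 16]
  4 vs larger child 32 at index 5, swap → [40, 30, 32, 25, 20, 4, 31, 7, 23, 16]
extract-max #5 returns 40:
  remove root 40; move last element 16 to root → [16, 30, 32, 25, 20, 4, 31, 7, 23]
  16 vs larger child 32 at index 2, swap → [32, 30, 16, 25, 20, 4, 31, 7, 23]
  16 vs larger child 31 at index 6, swap → [32, 30, 31, 25, 20, 4, 16, 7, 23]
extract-max #6 returns 32:
  remove root 32; move last element 23 to root → [23, 30, 31, 25, 20, 4, 16, 7]
  23 vs larger child 31 at index 2, swap → [31, 30, 23, 25, 20, 4, 16, 7]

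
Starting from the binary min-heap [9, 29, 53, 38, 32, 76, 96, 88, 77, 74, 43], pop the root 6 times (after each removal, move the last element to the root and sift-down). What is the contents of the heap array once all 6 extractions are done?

[74, 77, 76, 88, 96]

extract-min #1 returns 9:
  remove root 9; move last element 43 to root → [43, 29, 53, 38, 32, 76, 96, 88, 77, 74]
  43 vs smaller child 29 at index 1, swap → [29, 43, 53, 38, 32, 76, 96, 88, 77, 74]
  43 vs smaller child 32 at index 4, swap → [29, 32, 53, 38, 43, 76, 96, 88, 77, 74]
extract-min #2 returns 29:
  remove root 29; move last element 74 to root → [74, 32, 53, 38, 43, 76, 96, 88, 77]
  74 vs smaller child 32 at index 1, swap → [32, 74, 53, 38, 43, 76, 96, 88, 77]
  74 vs smaller child 38 at index 3, swap → [32, 38, 53, 74, 43, 76, 96, 88, 77]
extract-min #3 returns 32:
  remove root 32; move last element 77 to root → [77, 38, 53, 74, 43, 76, 96, 88]
  77 vs smaller child 38 at index 1, swap → [38, 77, 53, 74, 43, 76, 96, 88]
  77 vs smaller child 43 at index 4, swap → [38, 43, 53, 74, 77, 76, 96, 88]
extract-min #4 returns 38:
  remove root 38; move last element 88 to root → [88, 43, 53, 74, 77, 76, 96]
  88 vs smaller child 43 at index 1, swap → [43, 88, 53, 74, 77, 76, 96]
  88 vs smaller child 74 at index 3, swap → [43, 74, 53, 88, 77, 76, 96]
extract-min #5 returns 43:
  remove root 43; move last element 96 to root → [96, 74, 53, 88, 77, 76]
  96 vs smaller child 53 at index 2, swap → [53, 74, 96, 88, 77, 76]
  96 vs only child 76 at index 5, swap → [53, 74, 76, 88, 77, 96]
extract-min #6 returns 53:
  remove root 53; move last element 96 to root → [96, 74, 76, 88, 77]
  96 vs smaller child 74 at index 1, swap → [74, 96, 76, 88, 77]
  96 vs smaller child 77 at index 4, swap → [74, 77, 76, 88, 96]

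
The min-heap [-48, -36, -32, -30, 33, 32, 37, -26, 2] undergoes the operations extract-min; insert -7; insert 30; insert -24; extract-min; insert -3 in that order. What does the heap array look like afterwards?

extract-min → returns -48:
  remove root -48; move last element 2 to root → [2, -36, -32, -30, 33, 32, 37, -26]
  2 vs smaller child -36 at index 1, swap → [-36, 2, -32, -30, 33, 32, 37, -26]
  2 vs smaller child -30 at index 3, swap → [-36, -30, -32, 2, 33, 32, 37, -26]
  2 vs only child -26 at index 7, swap → [-36, -30, -32, -26, 33, 32, 37, 2]
insert -7:
  append -7 at index 8 → [-36, -30, -32, -26, 33, 32, 37, 2, -7] (no swap needed)
insert 30:
  append 30 at index 9 → [-36, -30, -32, -26, 33, 32, 37, 2, -7, 30]
  30 < parent 33 at index 4, swap → [-36, -30, -32, -26, 30, 32, 37, 2, -7, 33]
insert -24:
  append -24 at index 10 → [-36, -30, -32, -26, 30, 32, 37, 2, -7, 33, -24]
  -24 < parent 30 at index 4, swap → [-36, -30, -32, -26, -24, 32, 37, 2, -7, 33, 30]
extract-min → returns -36:
  remove root -36; move last element 30 to root → [30, -30, -32, -26, -24, 32, 37, 2, -7, 33]
  30 vs smaller child -32 at index 2, swap → [-32, -30, 30, -26, -24, 32, 37, 2, -7, 33]
insert -3:
  append -3 at index 10 → [-32, -30, 30, -26, -24, 32, 37, 2, -7, 33, -3] (no swap needed)

[-32, -30, 30, -26, -24, 32, 37, 2, -7, 33, -3]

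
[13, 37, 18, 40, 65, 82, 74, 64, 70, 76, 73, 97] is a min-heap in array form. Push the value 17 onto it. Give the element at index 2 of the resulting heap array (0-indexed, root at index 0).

17

append 17 at index 12 → [13, 37, 18, 40, 65, 82, 74, 64, 70, 76, 73, 97, 17]
17 < parent 82 at index 5, swap → [13, 37, 18, 40, 65, 17, 74, 64, 70, 76, 73, 97, 82]
17 < parent 18 at index 2, swap → [13, 37, 17, 40, 65, 18, 74, 64, 70, 76, 73, 97, 82]
resulting array: [13, 37, 17, 40, 65, 18, 74, 64, 70, 76, 73, 97, 82]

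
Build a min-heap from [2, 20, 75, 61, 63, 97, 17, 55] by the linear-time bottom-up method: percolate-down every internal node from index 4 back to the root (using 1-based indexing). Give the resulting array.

[2, 20, 17, 55, 63, 97, 75, 61]

sift down from index 4:
  61 vs only child 55 at index 8, swap → [2, 20, 75, 55, 63, 97, 17, 61]
sift down from index 3:
  75 vs smaller child 17 at index 7, swap → [2, 20, 17, 55, 63, 97, 75, 61]
sift down from index 2: already satisfies heap property
sift down from index 1: already satisfies heap property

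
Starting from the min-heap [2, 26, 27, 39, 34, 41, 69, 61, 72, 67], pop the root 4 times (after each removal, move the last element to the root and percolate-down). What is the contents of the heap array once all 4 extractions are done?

[39, 61, 41, 69, 67, 72]

extract-min #1 returns 2:
  remove root 2; move last element 67 to root → [67, 26, 27, 39, 34, 41, 69, 61, 72]
  67 vs smaller child 26 at index 1, swap → [26, 67, 27, 39, 34, 41, 69, 61, 72]
  67 vs smaller child 34 at index 4, swap → [26, 34, 27, 39, 67, 41, 69, 61, 72]
extract-min #2 returns 26:
  remove root 26; move last element 72 to root → [72, 34, 27, 39, 67, 41, 69, 61]
  72 vs smaller child 27 at index 2, swap → [27, 34, 72, 39, 67, 41, 69, 61]
  72 vs smaller child 41 at index 5, swap → [27, 34, 41, 39, 67, 72, 69, 61]
extract-min #3 returns 27:
  remove root 27; move last element 61 to root → [61, 34, 41, 39, 67, 72, 69]
  61 vs smaller child 34 at index 1, swap → [34, 61, 41, 39, 67, 72, 69]
  61 vs smaller child 39 at index 3, swap → [34, 39, 41, 61, 67, 72, 69]
extract-min #4 returns 34:
  remove root 34; move last element 69 to root → [69, 39, 41, 61, 67, 72]
  69 vs smaller child 39 at index 1, swap → [39, 69, 41, 61, 67, 72]
  69 vs smaller child 61 at index 3, swap → [39, 61, 41, 69, 67, 72]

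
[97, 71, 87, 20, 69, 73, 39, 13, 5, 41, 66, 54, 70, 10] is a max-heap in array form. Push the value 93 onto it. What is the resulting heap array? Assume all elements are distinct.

append 93 at index 14 → [97, 71, 87, 20, 69, 73, 39, 13, 5, 41, 66, 54, 70, 10, 93]
93 > parent 39 at index 6, swap → [97, 71, 87, 20, 69, 73, 93, 13, 5, 41, 66, 54, 70, 10, 39]
93 > parent 87 at index 2, swap → [97, 71, 93, 20, 69, 73, 87, 13, 5, 41, 66, 54, 70, 10, 39]

[97, 71, 93, 20, 69, 73, 87, 13, 5, 41, 66, 54, 70, 10, 39]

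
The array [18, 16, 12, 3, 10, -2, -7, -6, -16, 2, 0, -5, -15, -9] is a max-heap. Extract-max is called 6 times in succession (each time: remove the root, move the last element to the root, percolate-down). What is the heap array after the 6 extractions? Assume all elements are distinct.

[0, -6, -2, -15, -9, -5, -7, -16]

extract-max #1 returns 18:
  remove root 18; move last element -9 to root → [-9, 16, 12, 3, 10, -2, -7, -6, -16, 2, 0, -5, -15]
  -9 vs larger child 16 at index 1, swap → [16, -9, 12, 3, 10, -2, -7, -6, -16, 2, 0, -5, -15]
  -9 vs larger child 10 at index 4, swap → [16, 10, 12, 3, -9, -2, -7, -6, -16, 2, 0, -5, -15]
  -9 vs larger child 2 at index 9, swap → [16, 10, 12, 3, 2, -2, -7, -6, -16, -9, 0, -5, -15]
extract-max #2 returns 16:
  remove root 16; move last element -15 to root → [-15, 10, 12, 3, 2, -2, -7, -6, -16, -9, 0, -5]
  -15 vs larger child 12 at index 2, swap → [12, 10, -15, 3, 2, -2, -7, -6, -16, -9, 0, -5]
  -15 vs larger child -2 at index 5, swap → [12, 10, -2, 3, 2, -15, -7, -6, -16, -9, 0, -5]
  -15 vs only child -5 at index 11, swap → [12, 10, -2, 3, 2, -5, -7, -6, -16, -9, 0, -15]
extract-max #3 returns 12:
  remove root 12; move last element -15 to root → [-15, 10, -2, 3, 2, -5, -7, -6, -16, -9, 0]
  -15 vs larger child 10 at index 1, swap → [10, -15, -2, 3, 2, -5, -7, -6, -16, -9, 0]
  -15 vs larger child 3 at index 3, swap → [10, 3, -2, -15, 2, -5, -7, -6, -16, -9, 0]
  -15 vs larger child -6 at index 7, swap → [10, 3, -2, -6, 2, -5, -7, -15, -16, -9, 0]
extract-max #4 returns 10:
  remove root 10; move last element 0 to root → [0, 3, -2, -6, 2, -5, -7, -15, -16, -9]
  0 vs larger child 3 at index 1, swap → [3, 0, -2, -6, 2, -5, -7, -15, -16, -9]
  0 vs larger child 2 at index 4, swap → [3, 2, -2, -6, 0, -5, -7, -15, -16, -9]
extract-max #5 returns 3:
  remove root 3; move last element -9 to root → [-9, 2, -2, -6, 0, -5, -7, -15, -16]
  -9 vs larger child 2 at index 1, swap → [2, -9, -2, -6, 0, -5, -7, -15, -16]
  -9 vs larger child 0 at index 4, swap → [2, 0, -2, -6, -9, -5, -7, -15, -16]
extract-max #6 returns 2:
  remove root 2; move last element -16 to root → [-16, 0, -2, -6, -9, -5, -7, -15]
  -16 vs larger child 0 at index 1, swap → [0, -16, -2, -6, -9, -5, -7, -15]
  -16 vs larger child -6 at index 3, swap → [0, -6, -2, -16, -9, -5, -7, -15]
  -16 vs only child -15 at index 7, swap → [0, -6, -2, -15, -9, -5, -7, -16]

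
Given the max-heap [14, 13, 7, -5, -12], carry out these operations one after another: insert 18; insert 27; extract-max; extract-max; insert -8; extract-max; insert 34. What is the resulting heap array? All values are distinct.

[34, -5, 13, -8, -12, 7]

insert 18:
  append 18 at index 5 → [14, 13, 7, -5, -12, 18]
  18 > parent 7 at index 2, swap → [14, 13, 18, -5, -12, 7]
  18 > parent 14 at index 0, swap → [18, 13, 14, -5, -12, 7]
insert 27:
  append 27 at index 6 → [18, 13, 14, -5, -12, 7, 27]
  27 > parent 14 at index 2, swap → [18, 13, 27, -5, -12, 7, 14]
  27 > parent 18 at index 0, swap → [27, 13, 18, -5, -12, 7, 14]
extract-max → returns 27:
  remove root 27; move last element 14 to root → [14, 13, 18, -5, -12, 7]
  14 vs larger child 18 at index 2, swap → [18, 13, 14, -5, -12, 7]
extract-max → returns 18:
  remove root 18; move last element 7 to root → [7, 13, 14, -5, -12]
  7 vs larger child 14 at index 2, swap → [14, 13, 7, -5, -12]
insert -8:
  append -8 at index 5 → [14, 13, 7, -5, -12, -8] (no swap needed)
extract-max → returns 14:
  remove root 14; move last element -8 to root → [-8, 13, 7, -5, -12]
  -8 vs larger child 13 at index 1, swap → [13, -8, 7, -5, -12]
  -8 vs larger child -5 at index 3, swap → [13, -5, 7, -8, -12]
insert 34:
  append 34 at index 5 → [13, -5, 7, -8, -12, 34]
  34 > parent 7 at index 2, swap → [13, -5, 34, -8, -12, 7]
  34 > parent 13 at index 0, swap → [34, -5, 13, -8, -12, 7]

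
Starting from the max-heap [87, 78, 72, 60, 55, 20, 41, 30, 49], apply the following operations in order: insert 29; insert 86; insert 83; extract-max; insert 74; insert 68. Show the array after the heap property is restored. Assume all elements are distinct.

[86, 78, 83, 60, 55, 74, 41, 30, 49, 29, 20, 72, 68]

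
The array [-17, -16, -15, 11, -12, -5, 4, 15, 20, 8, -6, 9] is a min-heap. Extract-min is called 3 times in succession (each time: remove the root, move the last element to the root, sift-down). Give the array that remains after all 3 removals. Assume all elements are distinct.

[-12, -6, -5, 11, 8, 9, 4, 15, 20]

extract-min #1 returns -17:
  remove root -17; move last element 9 to root → [9, -16, -15, 11, -12, -5, 4, 15, 20, 8, -6]
  9 vs smaller child -16 at index 1, swap → [-16, 9, -15, 11, -12, -5, 4, 15, 20, 8, -6]
  9 vs smaller child -12 at index 4, swap → [-16, -12, -15, 11, 9, -5, 4, 15, 20, 8, -6]
  9 vs smaller child -6 at index 10, swap → [-16, -12, -15, 11, -6, -5, 4, 15, 20, 8, 9]
extract-min #2 returns -16:
  remove root -16; move last element 9 to root → [9, -12, -15, 11, -6, -5, 4, 15, 20, 8]
  9 vs smaller child -15 at index 2, swap → [-15, -12, 9, 11, -6, -5, 4, 15, 20, 8]
  9 vs smaller child -5 at index 5, swap → [-15, -12, -5, 11, -6, 9, 4, 15, 20, 8]
extract-min #3 returns -15:
  remove root -15; move last element 8 to root → [8, -12, -5, 11, -6, 9, 4, 15, 20]
  8 vs smaller child -12 at index 1, swap → [-12, 8, -5, 11, -6, 9, 4, 15, 20]
  8 vs smaller child -6 at index 4, swap → [-12, -6, -5, 11, 8, 9, 4, 15, 20]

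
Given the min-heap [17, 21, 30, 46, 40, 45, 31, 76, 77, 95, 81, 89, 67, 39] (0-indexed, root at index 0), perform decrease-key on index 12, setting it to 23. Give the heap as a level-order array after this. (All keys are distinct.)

set index 12 from 67 to 23 → [17, 21, 30, 46, 40, 45, 31, 76, 77, 95, 81, 89, 23, 39]
23 < parent 45 at index 5, swap → [17, 21, 30, 46, 40, 23, 31, 76, 77, 95, 81, 89, 45, 39]
23 < parent 30 at index 2, swap → [17, 21, 23, 46, 40, 30, 31, 76, 77, 95, 81, 89, 45, 39]

[17, 21, 23, 46, 40, 30, 31, 76, 77, 95, 81, 89, 45, 39]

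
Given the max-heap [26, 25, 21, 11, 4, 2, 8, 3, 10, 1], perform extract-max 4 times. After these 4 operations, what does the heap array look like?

extract-max #1 returns 26:
  remove root 26; move last element 1 to root → [1, 25, 21, 11, 4, 2, 8, 3, 10]
  1 vs larger child 25 at index 1, swap → [25, 1, 21, 11, 4, 2, 8, 3, 10]
  1 vs larger child 11 at index 3, swap → [25, 11, 21, 1, 4, 2, 8, 3, 10]
  1 vs larger child 10 at index 8, swap → [25, 11, 21, 10, 4, 2, 8, 3, 1]
extract-max #2 returns 25:
  remove root 25; move last element 1 to root → [1, 11, 21, 10, 4, 2, 8, 3]
  1 vs larger child 21 at index 2, swap → [21, 11, 1, 10, 4, 2, 8, 3]
  1 vs larger child 8 at index 6, swap → [21, 11, 8, 10, 4, 2, 1, 3]
extract-max #3 returns 21:
  remove root 21; move last element 3 to root → [3, 11, 8, 10, 4, 2, 1]
  3 vs larger child 11 at index 1, swap → [11, 3, 8, 10, 4, 2, 1]
  3 vs larger child 10 at index 3, swap → [11, 10, 8, 3, 4, 2, 1]
extract-max #4 returns 11:
  remove root 11; move last element 1 to root → [1, 10, 8, 3, 4, 2]
  1 vs larger child 10 at index 1, swap → [10, 1, 8, 3, 4, 2]
  1 vs larger child 4 at index 4, swap → [10, 4, 8, 3, 1, 2]

[10, 4, 8, 3, 1, 2]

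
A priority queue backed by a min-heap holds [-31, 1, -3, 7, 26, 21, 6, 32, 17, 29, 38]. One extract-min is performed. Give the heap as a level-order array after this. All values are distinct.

[-3, 1, 6, 7, 26, 21, 38, 32, 17, 29]

remove root -31; move last element 38 to root → [38, 1, -3, 7, 26, 21, 6, 32, 17, 29]
38 vs smaller child -3 at index 2, swap → [-3, 1, 38, 7, 26, 21, 6, 32, 17, 29]
38 vs smaller child 6 at index 6, swap → [-3, 1, 6, 7, 26, 21, 38, 32, 17, 29]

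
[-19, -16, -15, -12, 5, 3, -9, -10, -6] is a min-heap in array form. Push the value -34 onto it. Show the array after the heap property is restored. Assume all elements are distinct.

append -34 at index 9 → [-19, -16, -15, -12, 5, 3, -9, -10, -6, -34]
-34 < parent 5 at index 4, swap → [-19, -16, -15, -12, -34, 3, -9, -10, -6, 5]
-34 < parent -16 at index 1, swap → [-19, -34, -15, -12, -16, 3, -9, -10, -6, 5]
-34 < parent -19 at index 0, swap → [-34, -19, -15, -12, -16, 3, -9, -10, -6, 5]

[-34, -19, -15, -12, -16, 3, -9, -10, -6, 5]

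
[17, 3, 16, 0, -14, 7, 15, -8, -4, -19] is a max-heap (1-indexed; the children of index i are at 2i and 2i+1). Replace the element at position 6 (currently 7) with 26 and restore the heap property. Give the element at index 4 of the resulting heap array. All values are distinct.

set index 6 from 7 to 26 → [17, 3, 16, 0, -14, 26, 15, -8, -4, -19]
26 > parent 16 at index 3, swap → [17, 3, 26, 0, -14, 16, 15, -8, -4, -19]
26 > parent 17 at index 1, swap → [26, 3, 17, 0, -14, 16, 15, -8, -4, -19]
resulting array: [26, 3, 17, 0, -14, 16, 15, -8, -4, -19]

0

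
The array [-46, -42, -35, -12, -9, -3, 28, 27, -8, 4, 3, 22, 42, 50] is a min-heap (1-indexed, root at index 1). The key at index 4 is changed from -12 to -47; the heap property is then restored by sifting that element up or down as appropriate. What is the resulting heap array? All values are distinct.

[-47, -46, -35, -42, -9, -3, 28, 27, -8, 4, 3, 22, 42, 50]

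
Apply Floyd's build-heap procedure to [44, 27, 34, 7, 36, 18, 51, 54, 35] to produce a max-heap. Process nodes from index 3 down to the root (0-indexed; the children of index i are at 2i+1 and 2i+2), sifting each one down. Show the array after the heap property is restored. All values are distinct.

[54, 44, 51, 35, 36, 18, 34, 7, 27]

sift down from index 3:
  7 vs larger child 54 at index 7, swap → [44, 27, 34, 54, 36, 18, 51, 7, 35]
sift down from index 2:
  34 vs larger child 51 at index 6, swap → [44, 27, 51, 54, 36, 18, 34, 7, 35]
sift down from index 1:
  27 vs larger child 54 at index 3, swap → [44, 54, 51, 27, 36, 18, 34, 7, 35]
  27 vs larger child 35 at index 8, swap → [44, 54, 51, 35, 36, 18, 34, 7, 27]
sift down from index 0:
  44 vs larger child 54 at index 1, swap → [54, 44, 51, 35, 36, 18, 34, 7, 27]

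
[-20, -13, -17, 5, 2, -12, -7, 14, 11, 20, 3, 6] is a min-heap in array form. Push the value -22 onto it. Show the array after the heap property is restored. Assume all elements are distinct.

[-22, -13, -20, 5, 2, -17, -7, 14, 11, 20, 3, 6, -12]

append -22 at index 12 → [-20, -13, -17, 5, 2, -12, -7, 14, 11, 20, 3, 6, -22]
-22 < parent -12 at index 5, swap → [-20, -13, -17, 5, 2, -22, -7, 14, 11, 20, 3, 6, -12]
-22 < parent -17 at index 2, swap → [-20, -13, -22, 5, 2, -17, -7, 14, 11, 20, 3, 6, -12]
-22 < parent -20 at index 0, swap → [-22, -13, -20, 5, 2, -17, -7, 14, 11, 20, 3, 6, -12]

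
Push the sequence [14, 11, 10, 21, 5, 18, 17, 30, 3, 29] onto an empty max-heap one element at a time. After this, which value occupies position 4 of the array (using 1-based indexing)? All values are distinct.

Insert 14:
  append 14 at index 1 → [14] (no swap needed)
Insert 11:
  append 11 at index 2 → [14, 11] (no swap needed)
Insert 10:
  append 10 at index 3 → [14, 11, 10] (no swap needed)
Insert 21:
  append 21 at index 4 → [14, 11, 10, 21]
  21 > parent 11 at index 2, swap → [14, 21, 10, 11]
  21 > parent 14 at index 1, swap → [21, 14, 10, 11]
Insert 5:
  append 5 at index 5 → [21, 14, 10, 11, 5] (no swap needed)
Insert 18:
  append 18 at index 6 → [21, 14, 10, 11, 5, 18]
  18 > parent 10 at index 3, swap → [21, 14, 18, 11, 5, 10]
Insert 17:
  append 17 at index 7 → [21, 14, 18, 11, 5, 10, 17] (no swap needed)
Insert 30:
  append 30 at index 8 → [21, 14, 18, 11, 5, 10, 17, 30]
  30 > parent 11 at index 4, swap → [21, 14, 18, 30, 5, 10, 17, 11]
  30 > parent 14 at index 2, swap → [21, 30, 18, 14, 5, 10, 17, 11]
  30 > parent 21 at index 1, swap → [30, 21, 18, 14, 5, 10, 17, 11]
Insert 3:
  append 3 at index 9 → [30, 21, 18, 14, 5, 10, 17, 11, 3] (no swap needed)
Insert 29:
  append 29 at index 10 → [30, 21, 18, 14, 5, 10, 17, 11, 3, 29]
  29 > parent 5 at index 5, swap → [30, 21, 18, 14, 29, 10, 17, 11, 3, 5]
  29 > parent 21 at index 2, swap → [30, 29, 18, 14, 21, 10, 17, 11, 3, 5]
resulting array: [30, 29, 18, 14, 21, 10, 17, 11, 3, 5]

14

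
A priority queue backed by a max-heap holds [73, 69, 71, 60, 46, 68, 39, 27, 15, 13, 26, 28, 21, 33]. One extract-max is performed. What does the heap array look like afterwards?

[71, 69, 68, 60, 46, 33, 39, 27, 15, 13, 26, 28, 21]

remove root 73; move last element 33 to root → [33, 69, 71, 60, 46, 68, 39, 27, 15, 13, 26, 28, 21]
33 vs larger child 71 at index 2, swap → [71, 69, 33, 60, 46, 68, 39, 27, 15, 13, 26, 28, 21]
33 vs larger child 68 at index 5, swap → [71, 69, 68, 60, 46, 33, 39, 27, 15, 13, 26, 28, 21]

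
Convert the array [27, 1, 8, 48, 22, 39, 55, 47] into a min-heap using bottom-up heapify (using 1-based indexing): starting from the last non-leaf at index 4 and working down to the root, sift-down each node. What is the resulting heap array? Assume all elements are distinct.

[1, 22, 8, 47, 27, 39, 55, 48]

sift down from index 4:
  48 vs only child 47 at index 8, swap → [27, 1, 8, 47, 22, 39, 55, 48]
sift down from index 3: already satisfies heap property
sift down from index 2: already satisfies heap property
sift down from index 1:
  27 vs smaller child 1 at index 2, swap → [1, 27, 8, 47, 22, 39, 55, 48]
  27 vs smaller child 22 at index 5, swap → [1, 22, 8, 47, 27, 39, 55, 48]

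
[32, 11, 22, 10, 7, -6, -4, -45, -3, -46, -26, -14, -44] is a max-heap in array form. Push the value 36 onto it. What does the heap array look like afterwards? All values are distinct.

append 36 at index 13 → [32, 11, 22, 10, 7, -6, -4, -45, -3, -46, -26, -14, -44, 36]
36 > parent -4 at index 6, swap → [32, 11, 22, 10, 7, -6, 36, -45, -3, -46, -26, -14, -44, -4]
36 > parent 22 at index 2, swap → [32, 11, 36, 10, 7, -6, 22, -45, -3, -46, -26, -14, -44, -4]
36 > parent 32 at index 0, swap → [36, 11, 32, 10, 7, -6, 22, -45, -3, -46, -26, -14, -44, -4]

[36, 11, 32, 10, 7, -6, 22, -45, -3, -46, -26, -14, -44, -4]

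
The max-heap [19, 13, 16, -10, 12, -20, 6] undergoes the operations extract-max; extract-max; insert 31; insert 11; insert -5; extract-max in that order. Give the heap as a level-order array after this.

extract-max → returns 19:
  remove root 19; move last element 6 to root → [6, 13, 16, -10, 12, -20]
  6 vs larger child 16 at index 2, swap → [16, 13, 6, -10, 12, -20]
extract-max → returns 16:
  remove root 16; move last element -20 to root → [-20, 13, 6, -10, 12]
  -20 vs larger child 13 at index 1, swap → [13, -20, 6, -10, 12]
  -20 vs larger child 12 at index 4, swap → [13, 12, 6, -10, -20]
insert 31:
  append 31 at index 5 → [13, 12, 6, -10, -20, 31]
  31 > parent 6 at index 2, swap → [13, 12, 31, -10, -20, 6]
  31 > parent 13 at index 0, swap → [31, 12, 13, -10, -20, 6]
insert 11:
  append 11 at index 6 → [31, 12, 13, -10, -20, 6, 11] (no swap needed)
insert -5:
  append -5 at index 7 → [31, 12, 13, -10, -20, 6, 11, -5]
  -5 > parent -10 at index 3, swap → [31, 12, 13, -5, -20, 6, 11, -10]
extract-max → returns 31:
  remove root 31; move last element -10 to root → [-10, 12, 13, -5, -20, 6, 11]
  -10 vs larger child 13 at index 2, swap → [13, 12, -10, -5, -20, 6, 11]
  -10 vs larger child 11 at index 6, swap → [13, 12, 11, -5, -20, 6, -10]

[13, 12, 11, -5, -20, 6, -10]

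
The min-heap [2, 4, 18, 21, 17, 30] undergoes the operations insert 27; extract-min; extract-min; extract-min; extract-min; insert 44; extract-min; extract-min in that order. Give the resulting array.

insert 27:
  append 27 at index 6 → [2, 4, 18, 21, 17, 30, 27] (no swap needed)
extract-min → returns 2:
  remove root 2; move last element 27 to root → [27, 4, 18, 21, 17, 30]
  27 vs smaller child 4 at index 1, swap → [4, 27, 18, 21, 17, 30]
  27 vs smaller child 17 at index 4, swap → [4, 17, 18, 21, 27, 30]
extract-min → returns 4:
  remove root 4; move last element 30 to root → [30, 17, 18, 21, 27]
  30 vs smaller child 17 at index 1, swap → [17, 30, 18, 21, 27]
  30 vs smaller child 21 at index 3, swap → [17, 21, 18, 30, 27]
extract-min → returns 17:
  remove root 17; move last element 27 to root → [27, 21, 18, 30]
  27 vs smaller child 18 at index 2, swap → [18, 21, 27, 30]
extract-min → returns 18:
  remove root 18; move last element 30 to root → [30, 21, 27]
  30 vs smaller child 21 at index 1, swap → [21, 30, 27]
insert 44:
  append 44 at index 3 → [21, 30, 27, 44] (no swap needed)
extract-min → returns 21:
  remove root 21; move last element 44 to root → [44, 30, 27]
  44 vs smaller child 27 at index 2, swap → [27, 30, 44]
extract-min → returns 27:
  remove root 27; move last element 44 to root → [44, 30]
  44 vs only child 30 at index 1, swap → [30, 44]

[30, 44]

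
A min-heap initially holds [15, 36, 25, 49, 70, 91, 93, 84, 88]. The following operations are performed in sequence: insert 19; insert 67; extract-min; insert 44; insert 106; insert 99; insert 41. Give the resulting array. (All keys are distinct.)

[19, 36, 25, 49, 44, 91, 41, 84, 88, 70, 67, 106, 99, 93]

insert 19:
  append 19 at index 9 → [15, 36, 25, 49, 70, 91, 93, 84, 88, 19]
  19 < parent 70 at index 4, swap → [15, 36, 25, 49, 19, 91, 93, 84, 88, 70]
  19 < parent 36 at index 1, swap → [15, 19, 25, 49, 36, 91, 93, 84, 88, 70]
insert 67:
  append 67 at index 10 → [15, 19, 25, 49, 36, 91, 93, 84, 88, 70, 67] (no swap needed)
extract-min → returns 15:
  remove root 15; move last element 67 to root → [67, 19, 25, 49, 36, 91, 93, 84, 88, 70]
  67 vs smaller child 19 at index 1, swap → [19, 67, 25, 49, 36, 91, 93, 84, 88, 70]
  67 vs smaller child 36 at index 4, swap → [19, 36, 25, 49, 67, 91, 93, 84, 88, 70]
insert 44:
  append 44 at index 10 → [19, 36, 25, 49, 67, 91, 93, 84, 88, 70, 44]
  44 < parent 67 at index 4, swap → [19, 36, 25, 49, 44, 91, 93, 84, 88, 70, 67]
insert 106:
  append 106 at index 11 → [19, 36, 25, 49, 44, 91, 93, 84, 88, 70, 67, 106] (no swap needed)
insert 99:
  append 99 at index 12 → [19, 36, 25, 49, 44, 91, 93, 84, 88, 70, 67, 106, 99] (no swap needed)
insert 41:
  append 41 at index 13 → [19, 36, 25, 49, 44, 91, 93, 84, 88, 70, 67, 106, 99, 41]
  41 < parent 93 at index 6, swap → [19, 36, 25, 49, 44, 91, 41, 84, 88, 70, 67, 106, 99, 93]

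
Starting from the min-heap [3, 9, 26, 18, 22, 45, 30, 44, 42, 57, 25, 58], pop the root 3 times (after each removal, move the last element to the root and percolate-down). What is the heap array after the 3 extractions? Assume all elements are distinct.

[22, 25, 26, 42, 57, 45, 30, 44, 58]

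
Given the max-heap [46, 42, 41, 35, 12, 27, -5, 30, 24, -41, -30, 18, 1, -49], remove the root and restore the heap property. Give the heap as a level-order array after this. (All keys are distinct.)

[42, 35, 41, 30, 12, 27, -5, -49, 24, -41, -30, 18, 1]

remove root 46; move last element -49 to root → [-49, 42, 41, 35, 12, 27, -5, 30, 24, -41, -30, 18, 1]
-49 vs larger child 42 at index 1, swap → [42, -49, 41, 35, 12, 27, -5, 30, 24, -41, -30, 18, 1]
-49 vs larger child 35 at index 3, swap → [42, 35, 41, -49, 12, 27, -5, 30, 24, -41, -30, 18, 1]
-49 vs larger child 30 at index 7, swap → [42, 35, 41, 30, 12, 27, -5, -49, 24, -41, -30, 18, 1]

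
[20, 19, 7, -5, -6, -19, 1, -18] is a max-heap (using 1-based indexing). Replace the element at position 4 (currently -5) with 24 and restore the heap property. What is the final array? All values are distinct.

[24, 20, 7, 19, -6, -19, 1, -18]

set index 4 from -5 to 24 → [20, 19, 7, 24, -6, -19, 1, -18]
24 > parent 19 at index 2, swap → [20, 24, 7, 19, -6, -19, 1, -18]
24 > parent 20 at index 1, swap → [24, 20, 7, 19, -6, -19, 1, -18]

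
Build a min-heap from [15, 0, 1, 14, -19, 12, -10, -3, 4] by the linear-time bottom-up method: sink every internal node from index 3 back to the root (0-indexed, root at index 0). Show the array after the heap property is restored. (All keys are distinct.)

[-19, -3, -10, 4, 0, 12, 1, 14, 15]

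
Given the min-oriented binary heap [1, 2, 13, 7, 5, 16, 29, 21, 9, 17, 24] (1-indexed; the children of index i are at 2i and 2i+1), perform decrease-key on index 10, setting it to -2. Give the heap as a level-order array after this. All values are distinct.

[-2, 1, 13, 7, 2, 16, 29, 21, 9, 5, 24]

set index 10 from 17 to -2 → [1, 2, 13, 7, 5, 16, 29, 21, 9, -2, 24]
-2 < parent 5 at index 5, swap → [1, 2, 13, 7, -2, 16, 29, 21, 9, 5, 24]
-2 < parent 2 at index 2, swap → [1, -2, 13, 7, 2, 16, 29, 21, 9, 5, 24]
-2 < parent 1 at index 1, swap → [-2, 1, 13, 7, 2, 16, 29, 21, 9, 5, 24]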